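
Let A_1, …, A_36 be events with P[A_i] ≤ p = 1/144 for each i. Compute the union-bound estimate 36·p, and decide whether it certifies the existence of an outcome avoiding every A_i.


Union bound: P[∪_{i=1}^{36} A_i] ≤ Σ_i P[A_i] ≤ 36·p = 36·(1/144) = 1/4.
Numerically: 1/4 ≈ 0.250000.
Is 1/4 < 1? YES.
Since P[∪ A_i] ≤ 1/4 < 1, the complement has P[∩ A_i^c] ≥ 1 − 1/4 = 3/4 > 0, so some outcome avoids every A_i.

36·p = 1/4 ≈ 0.250000; existence CERTIFIED by the union bound.


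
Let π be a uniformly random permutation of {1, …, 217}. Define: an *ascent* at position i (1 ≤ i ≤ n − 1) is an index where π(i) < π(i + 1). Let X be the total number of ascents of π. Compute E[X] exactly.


Write X = Σ X_I over i = 1, …, 216, with X_I the indicator of one ascent.
There are 216 indicators.
For each fixed i, the pair (π(i), π(i+1)) is a uniformly random ordered pair of distinct values from {1, …, 217}; by symmetry P[π(i) < π(i+1)] = 1/2.
By linearity: E[X] = 216 · (1/2) = (217 − 1) · (1/2) = 108 ≈ 108.000000.

E[X] = 108 = 108.000000.


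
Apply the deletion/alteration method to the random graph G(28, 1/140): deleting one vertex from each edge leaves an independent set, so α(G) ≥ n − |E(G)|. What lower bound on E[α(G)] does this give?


E[|E(G)|] = C(28, 2)·p = 378 · (1/140) = 27/10.
E[α(G)] ≥ n − E[|E(G)|] = 28 − 27/10 = 253/10.
Numerically: ≈ 25.300.
(This is only a lower bound; the true E[α(G)] may be larger.)

E[α(G)] ≥ 253/10 ≈ 25.300.


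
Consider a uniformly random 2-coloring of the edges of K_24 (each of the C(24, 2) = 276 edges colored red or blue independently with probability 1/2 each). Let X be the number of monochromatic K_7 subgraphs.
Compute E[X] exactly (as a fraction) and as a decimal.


Let X = Σ_S X_S over the C(24, 7) = 346104 subsets S of size 7, where X_S = 1 if the K_7 on S is monochromatic.
For a fixed S, the K_7 on S has C(7, 2) = 21 edges. P[all 21 edges red] = (1/2)^21, and likewise for blue, so P[monochromatic] = 2·(1/2)^21 = 2^{1 − 21} = 1/1048576.
Summing: E[X] = C(24, 7) · 2^{1 − 21} = 346104 · 1/1048576 = 43263/131072.
Numerically: E[X] ≈ 0.33007.

E[X] = C(24,7)·2^(1−C(7,2)) = 43263/131072 ≈ 0.33007.


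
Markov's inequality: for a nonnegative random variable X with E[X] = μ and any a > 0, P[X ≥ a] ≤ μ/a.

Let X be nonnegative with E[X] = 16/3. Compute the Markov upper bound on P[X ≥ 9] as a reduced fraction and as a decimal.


μ = E[X] = 16/3, a = 9.
Markov: P[X ≥ 9] ≤ μ/a = (16/3)/9 = 16/27.
Numerically: ≈ 0.592593.
(Since a = 9 > μ = 5.333333, the bound 16/27 is < 1 and informative.)

P[X ≥ 9] ≤ 16/27 ≈ 0.592593.


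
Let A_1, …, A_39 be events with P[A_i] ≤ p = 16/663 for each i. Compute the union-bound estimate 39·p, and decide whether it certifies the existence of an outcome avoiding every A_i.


Union bound: P[∪_{i=1}^{39} A_i] ≤ Σ_i P[A_i] ≤ 39·p = 39·(16/663) = 16/17.
Numerically: 16/17 ≈ 0.9411765.
Is 16/17 < 1? YES.
Since P[∪ A_i] ≤ 16/17 < 1, the complement has P[∩ A_i^c] ≥ 1 − 16/17 = 1/17 > 0, so some outcome avoids every A_i.

39·p = 16/17 ≈ 0.9411765; existence CERTIFIED by the union bound.


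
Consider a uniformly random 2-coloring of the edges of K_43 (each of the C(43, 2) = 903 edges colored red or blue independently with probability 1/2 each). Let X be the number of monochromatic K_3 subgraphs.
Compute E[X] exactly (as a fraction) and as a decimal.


Let X = Σ_S X_S over the C(43, 3) = 12341 subsets S of size 3, where X_S = 1 if the K_3 on S is monochromatic.
For a fixed S, the K_3 on S has C(3, 2) = 3 edges. P[all 3 edges red] = (1/2)^3, and likewise for blue, so P[monochromatic] = 2·(1/2)^3 = 2^{1 − 3} = 1/4.
Summing: E[X] = C(43, 3) · 2^{1 − 3} = 12341 · 1/4 = 12341/4.
Numerically: E[X] ≈ 3085.250000.

E[X] = C(43,3)·2^(1−C(3,2)) = 12341/4 ≈ 3085.250000.


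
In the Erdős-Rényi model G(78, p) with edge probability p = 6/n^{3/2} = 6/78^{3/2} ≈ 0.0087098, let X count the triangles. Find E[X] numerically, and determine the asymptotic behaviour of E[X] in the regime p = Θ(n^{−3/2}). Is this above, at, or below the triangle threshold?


Number of potential triangles: C(78, 3) = 76076.
Each occurs with probability p³ ≈ (0.0087098)³ ≈ 6.6073611e-07.
By linearity: E[X] = C(78, 3)·p³ ≈ 76076 · 6.6073611e-07 ≈ 0.05027.
Since α = 3/2 > 1, p = c/n^{3/2} = o(1/n) is below the triangle threshold p ~ 1/n. Asymptotically E[X] ~ (c³/6)·n^{3(1−α)} = (6³/6)·n^{-1.5} → 0, so by Markov's inequality G has no triangles w.h.p.

E[X] ≈ 0.05027; in regime p = Θ(1/n^{3/2}) E[X] tends to 0 (below the triangle threshold p ~ 1/n).


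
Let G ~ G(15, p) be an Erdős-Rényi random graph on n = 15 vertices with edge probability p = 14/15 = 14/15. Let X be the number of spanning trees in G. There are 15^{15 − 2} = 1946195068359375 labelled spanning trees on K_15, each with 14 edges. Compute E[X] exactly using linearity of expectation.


K_15 has 15^{15 − 2} = 1946195068359375 labelled spanning trees.
For each such spanning tree H, let X_H = 1 if all 14 edges of H are present in G. Then P[X_H = 1] = p^{14} = (14/15)^{14} = 11112006825558016/29192926025390625.
Summing the indicators: E[X] = Σ_H E[X_H] = 1946195068359375 · p^{14} = 1946195068359375 · 11112006825558016/29192926025390625 = 11112006825558016/15.
Numerically: E[X] ≈ 7.408e+14.

E[X] = 1946195068359375 · (14/15)^{14} = 11112006825558016/15 ≈ 7.408e+14.


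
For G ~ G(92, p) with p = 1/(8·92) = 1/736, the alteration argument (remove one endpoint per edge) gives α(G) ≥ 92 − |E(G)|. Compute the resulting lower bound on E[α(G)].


E[|E(G)|] = C(92, 2)·p = 4186 · (1/736) = 91/16.
E[α(G)] ≥ n − E[|E(G)|] = 92 − 91/16 = 1381/16.
Numerically: ≈ 86.31250.
(This is only a lower bound; the true E[α(G)] may be larger.)

E[α(G)] ≥ 1381/16 ≈ 86.31250.


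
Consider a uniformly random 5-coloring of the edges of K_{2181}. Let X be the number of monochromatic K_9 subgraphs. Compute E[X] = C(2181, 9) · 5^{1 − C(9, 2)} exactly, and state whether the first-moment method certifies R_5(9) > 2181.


E[X] = C(2181, 9) · 5^{1 − 36} = 3026635205263909847920400 · 5^{−35} = 3026635205263909847920400/2910383045673370361328125.
As a reduced fraction: E[X] = 121065408210556393916816/116415321826934814453125 ≈ 1.039944.
Is E[X] < 1? NO.
Since E[X] ≥ 1, the first-moment bound is inconclusive at n = 2181; it does NOT by itself certify R_5(9) > 2181.

E[X] = 121065408210556393916816/116415321826934814453125 ≈ 1.039944; E[X] ≥ 1; first-moment method inconclusive here.


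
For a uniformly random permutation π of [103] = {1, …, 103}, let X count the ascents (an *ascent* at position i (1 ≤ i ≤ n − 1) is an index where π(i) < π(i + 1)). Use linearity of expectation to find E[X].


Write X = Σ X_I over i = 1, …, 102, with X_I the indicator of one ascent.
There are 102 indicators.
For each fixed i, the pair (π(i), π(i+1)) is a uniformly random ordered pair of distinct values from {1, …, 103}; by symmetry P[π(i) < π(i+1)] = 1/2.
By linearity: E[X] = 102 · (1/2) = (103 − 1) · (1/2) = 51 ≈ 51.0000.

E[X] = 51 = 51.0000.


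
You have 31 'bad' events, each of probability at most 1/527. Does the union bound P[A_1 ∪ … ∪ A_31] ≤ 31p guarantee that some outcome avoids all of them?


Union bound: P[∪_{i=1}^{31} A_i] ≤ Σ_i P[A_i] ≤ 31·p = 31·(1/527) = 1/17.
Numerically: 1/17 ≈ 0.05882.
Is 1/17 < 1? YES.
Since P[∪ A_i] ≤ 1/17 < 1, the complement has P[∩ A_i^c] ≥ 1 − 1/17 = 16/17 > 0, so some outcome avoids every A_i.

31·p = 1/17 ≈ 0.05882; existence CERTIFIED by the union bound.


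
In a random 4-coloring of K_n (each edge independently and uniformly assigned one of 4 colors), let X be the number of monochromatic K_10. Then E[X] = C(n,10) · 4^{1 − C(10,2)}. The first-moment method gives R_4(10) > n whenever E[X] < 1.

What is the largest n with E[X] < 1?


We need C(n, 10) · 4^{1 − 45} < 1, i.e. C(n, 10) < 4^{45 − 1} = 309485009821345068724781056.
Check values of n near the boundary:
  n = 2017: C(2017, 10) = 300324964434452596180990448; 300324964434452596180990448 < 309485009821345068724781056? YES
  n = 2018: C(2018, 10) = 301820606687612220663963508; 301820606687612220663963508 < 309485009821345068724781056? YES
  n = 2019: C(2019, 10) = 303322949179835278009229628; 303322949179835278009229628 < 309485009821345068724781056? YES
  n = 2020: C(2020, 10) = 304832018578739931133653656; 304832018578739931133653656 < 309485009821345068724781056? YES
  n = 2021: C(2021, 10) = 306347841644770462864800616; 306347841644770462864800616 < 309485009821345068724781056? YES
  n = 2022: C(2022, 10) = 307870445231474093395937796; 307870445231474093395937796 < 309485009821345068724781056? YES
  n = 2023: C(2023, 10) = 309399856285778485315440716; 309399856285778485315440716 < 309485009821345068724781056? YES
  n = 2024: C(2024, 10) = 310936101848269937576192656; 310936101848269937576192656 < 309485009821345068724781056? NO
  n = 2025: C(2025, 10) = 312479209053472269772600560; 312479209053472269772600560 < 309485009821345068724781056? NO
The largest n with C(n, 10) < 309485009821345068724781056 is n = 2023 (where E[X] = 77349964071444621328860179/77371252455336267181195264 ≈ 0.9997). Hence R_4(10) > 2023, i.e. R_4(10) ≥ 2024.

Largest n = 2023; hence R_4(10) > 2023.


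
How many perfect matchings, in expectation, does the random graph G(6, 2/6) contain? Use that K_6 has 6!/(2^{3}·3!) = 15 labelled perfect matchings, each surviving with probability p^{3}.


K_6 has 6!/(2^{3}·3!) = 15 labelled perfect matchings.
For each such perfect matching H, let X_H = 1 if all 3 edges of H are present in G. Then P[X_H = 1] = p^{3} = (1/3)^{3} = 1/27.
By linearity of expectation: E[X] = Σ_H E[X_H] = 15 · p^{3} = 15 · 1/27 = 5/9.
Numerically: E[X] ≈ 0.55556.

E[X] = 15 · (1/3)^{3} = 5/9 ≈ 0.55556.


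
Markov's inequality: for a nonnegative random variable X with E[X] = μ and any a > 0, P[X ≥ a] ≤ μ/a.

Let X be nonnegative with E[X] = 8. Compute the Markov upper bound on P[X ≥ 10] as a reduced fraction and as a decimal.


μ = E[X] = 8, a = 10.
Markov: P[X ≥ 10] ≤ μ/a = (8)/10 = 4/5.
Numerically: ≈ 0.80000.
(Since a = 10 > μ = 8.00000, the bound 4/5 is < 1 and informative.)

P[X ≥ 10] ≤ 4/5 ≈ 0.80000.


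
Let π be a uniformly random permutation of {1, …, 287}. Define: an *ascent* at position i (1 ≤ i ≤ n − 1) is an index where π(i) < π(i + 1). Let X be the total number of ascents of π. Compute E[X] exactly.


Write X = Σ X_I over i = 1, …, 286, with X_I the indicator of one ascent.
There are 286 indicators.
For each fixed i, the pair (π(i), π(i+1)) is a uniformly random ordered pair of distinct values from {1, …, 287}; by symmetry P[π(i) < π(i+1)] = 1/2.
By linearity: E[X] = 286 · (1/2) = (287 − 1) · (1/2) = 143 ≈ 143.000000.

E[X] = 143 = 143.000000.


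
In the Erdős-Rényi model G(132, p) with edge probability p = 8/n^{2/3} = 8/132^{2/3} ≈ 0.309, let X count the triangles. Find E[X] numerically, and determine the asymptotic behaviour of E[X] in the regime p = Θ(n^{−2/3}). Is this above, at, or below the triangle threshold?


Number of potential triangles: C(132, 3) = 374660.
Each occurs with probability p³ ≈ (0.309)³ ≈ 2.93848e-02.
By linearity: E[X] = C(132, 3)·p³ ≈ 374660 · 2.93848e-02 ≈ 11009.293.
Since α = 2/3 < 1, p = c/n^{2/3} ≫ 1/n is above the triangle threshold p ~ 1/n. Asymptotically E[X] ~ (c³/6)·n^{3(1−α)} = (8³/6)·n^{1} → ∞; triangles are abundant w.h.p.

E[X] ≈ 11009.293; in regime p = Θ(1/n^{2/3}) E[X] diverges (above the triangle threshold p ~ 1/n).


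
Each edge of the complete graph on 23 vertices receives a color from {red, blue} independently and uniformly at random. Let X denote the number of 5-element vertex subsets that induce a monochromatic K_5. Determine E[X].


Let X = Σ_S X_S over the C(23, 5) = 33649 subsets S of size 5, where X_S = 1 if the K_5 on S is monochromatic.
For a fixed S, the K_5 on S has C(5, 2) = 10 edges. P[all 10 edges red] = (1/2)^10, and likewise for blue, so P[monochromatic] = 2·(1/2)^10 = 2^{1 − 10} = 1/512.
Summing: E[X] = C(23, 5) · 2^{1 − 10} = 33649 · 1/512 = 33649/512.
Numerically: E[X] ≈ 65.7207.

E[X] = C(23,5)·2^(1−C(5,2)) = 33649/512 ≈ 65.7207.


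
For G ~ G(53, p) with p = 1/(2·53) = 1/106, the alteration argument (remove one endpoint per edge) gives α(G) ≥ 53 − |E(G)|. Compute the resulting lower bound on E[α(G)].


E[|E(G)|] = C(53, 2)·p = 1378 · (1/106) = 13.
E[α(G)] ≥ n − E[|E(G)|] = 53 − 13 = 40.
Numerically: ≈ 40.000000.
(This is only a lower bound; the true E[α(G)] may be larger.)

E[α(G)] ≥ 40 ≈ 40.000000.


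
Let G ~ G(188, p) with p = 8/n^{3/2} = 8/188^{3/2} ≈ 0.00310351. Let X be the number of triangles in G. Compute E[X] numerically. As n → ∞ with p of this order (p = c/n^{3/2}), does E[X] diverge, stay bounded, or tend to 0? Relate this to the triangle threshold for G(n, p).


Number of potential triangles: C(188, 3) = 1089836.
Each occurs with probability p³ ≈ (0.00310351)³ ≈ 2.98923211e-08.
By linearity: E[X] = C(188, 3)·p³ ≈ 1089836 · 2.98923211e-08 ≈ 0.032578.
Since α = 3/2 > 1, p = c/n^{3/2} = o(1/n) is below the triangle threshold p ~ 1/n. Asymptotically E[X] ~ (c³/6)·n^{3(1−α)} = (8³/6)·n^{-1.5} → 0, so by Markov's inequality G has no triangles w.h.p.

E[X] ≈ 0.032578; in regime p = Θ(1/n^{3/2}) E[X] tends to 0 (below the triangle threshold p ~ 1/n).


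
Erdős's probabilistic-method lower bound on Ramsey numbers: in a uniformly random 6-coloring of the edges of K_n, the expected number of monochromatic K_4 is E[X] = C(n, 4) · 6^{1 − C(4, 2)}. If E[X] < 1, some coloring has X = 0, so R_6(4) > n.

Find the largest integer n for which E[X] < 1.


We need C(n, 4) · 6^{1 − 6} < 1, i.e. C(n, 4) < 6^{6 − 1} = 7776.
Check values of n near the boundary:
  n = 19: C(19, 4) = 3876; 3876 < 7776? YES
  n = 20: C(20, 4) = 4845; 4845 < 7776? YES
  n = 21: C(21, 4) = 5985; 5985 < 7776? YES
  n = 22: C(22, 4) = 7315; 7315 < 7776? YES
  n = 23: C(23, 4) = 8855; 8855 < 7776? NO
  n = 24: C(24, 4) = 10626; 10626 < 7776? NO
The largest n with C(n, 4) < 7776 is n = 22 (where E[X] = 7315/7776 ≈ 0.9407150). Hence R_6(4) > 22, i.e. R_6(4) ≥ 23.

Largest n = 22; hence R_6(4) > 22.


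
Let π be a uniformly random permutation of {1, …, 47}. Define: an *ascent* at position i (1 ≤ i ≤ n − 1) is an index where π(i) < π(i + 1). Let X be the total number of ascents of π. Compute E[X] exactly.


Write X = Σ X_I over i = 1, …, 46, with X_I the indicator of one ascent.
There are 46 indicators.
For each fixed i, the pair (π(i), π(i+1)) is a uniformly random ordered pair of distinct values from {1, …, 47}; by symmetry P[π(i) < π(i+1)] = 1/2.
By linearity: E[X] = 46 · (1/2) = (47 − 1) · (1/2) = 23 ≈ 23.000.

E[X] = 23 = 23.000.


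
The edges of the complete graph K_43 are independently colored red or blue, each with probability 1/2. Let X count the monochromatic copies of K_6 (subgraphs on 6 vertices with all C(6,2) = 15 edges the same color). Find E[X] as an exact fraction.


Let X = Σ_S X_S over the C(43, 6) = 6096454 subsets S of size 6, where X_S = 1 if the K_6 on S is monochromatic.
For a fixed S, the K_6 on S has C(6, 2) = 15 edges. P[all 15 edges red] = (1/2)^15, and likewise for blue, so P[monochromatic] = 2·(1/2)^15 = 2^{1 − 15} = 1/16384.
By linearity of expectation: E[X] = C(43, 6) · 2^{1 − 15} = 6096454 · 1/16384 = 3048227/8192.
Numerically: E[X] ≈ 372.09802.

E[X] = C(43,6)·2^(1−C(6,2)) = 3048227/8192 ≈ 372.09802.


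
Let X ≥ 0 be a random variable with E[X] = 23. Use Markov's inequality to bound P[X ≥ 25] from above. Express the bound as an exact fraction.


μ = E[X] = 23, a = 25.
Markov: P[X ≥ 25] ≤ μ/a = (23)/25 = 23/25.
Numerically: ≈ 0.920.
(Since a = 25 > μ = 23.000, the bound 23/25 is < 1 and informative.)

P[X ≥ 25] ≤ 23/25 ≈ 0.920.


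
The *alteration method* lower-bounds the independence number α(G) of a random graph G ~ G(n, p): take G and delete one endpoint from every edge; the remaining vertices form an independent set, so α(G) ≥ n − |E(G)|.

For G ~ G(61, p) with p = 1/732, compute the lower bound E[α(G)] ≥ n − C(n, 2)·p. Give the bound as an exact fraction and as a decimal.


E[|E(G)|] = C(61, 2)·p = 1830 · (1/732) = 5/2.
E[α(G)] ≥ n − E[|E(G)|] = 61 − 5/2 = 117/2.
Numerically: ≈ 58.500.
(This is only a lower bound; the true E[α(G)] may be larger.)

E[α(G)] ≥ 117/2 ≈ 58.500.


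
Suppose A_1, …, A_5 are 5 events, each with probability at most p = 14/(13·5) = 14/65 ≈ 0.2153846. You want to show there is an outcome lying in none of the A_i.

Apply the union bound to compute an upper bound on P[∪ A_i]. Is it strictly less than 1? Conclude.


Union bound: P[∪_{i=1}^{5} A_i] ≤ Σ_i P[A_i] ≤ 5·p = 5·(14/65) = 14/13.
Numerically: 14/13 ≈ 1.0769231.
Is 14/13 < 1? NO.
Since the bound 14/13 is ≥ 1, the union bound is uninformative here; it does NOT by itself certify existence.

5·p = 14/13 ≈ 1.0769231; existence NOT certified by the union bound.


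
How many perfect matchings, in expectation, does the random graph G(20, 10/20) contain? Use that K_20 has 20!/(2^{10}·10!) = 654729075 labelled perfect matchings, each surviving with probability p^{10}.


K_20 has 20!/(2^{10}·10!) = 654729075 labelled perfect matchings.
For each such perfect matching H, let X_H = 1 if all 10 edges of H are present in G. Then P[X_H = 1] = p^{10} = (1/2)^{10} = 1/1024.
By linearity of expectation: E[X] = Σ_H E[X_H] = 654729075 · p^{10} = 654729075 · 1/1024 = 654729075/1024.
Numerically: E[X] ≈ 6.394e+05.

E[X] = 654729075 · (1/2)^{10} = 654729075/1024 ≈ 6.394e+05.


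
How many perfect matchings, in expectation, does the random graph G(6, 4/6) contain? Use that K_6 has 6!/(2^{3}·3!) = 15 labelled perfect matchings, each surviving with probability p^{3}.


K_6 has 6!/(2^{3}·3!) = 15 labelled perfect matchings.
For each such perfect matching H, let X_H = 1 if all 3 edges of H are present in G. Then P[X_H = 1] = p^{3} = (2/3)^{3} = 8/27.
By linearity of expectation: E[X] = Σ_H E[X_H] = 15 · p^{3} = 15 · 8/27 = 40/9.
Numerically: E[X] ≈ 4.4444.

E[X] = 15 · (2/3)^{3} = 40/9 ≈ 4.4444.


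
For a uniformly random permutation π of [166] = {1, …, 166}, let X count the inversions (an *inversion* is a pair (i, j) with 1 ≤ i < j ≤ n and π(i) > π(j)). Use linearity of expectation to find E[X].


Write X = Σ X_I over the C(166, 2) = 13695 pairs i < j, with X_I the indicator of one inversion.
There are 13695 indicators.
For each fixed pair i < j, the values π(i) and π(j) are two distinct elements of {1, …, 166} in uniformly random order; by symmetry P[π(i) > π(j)] = 1/2.
By linearity: E[X] = 13695 · (1/2) = C(166, 2) · (1/2) = 13695/2 = 13695/2 ≈ 6847.5000.

E[X] = 13695/2 = 6847.5000.


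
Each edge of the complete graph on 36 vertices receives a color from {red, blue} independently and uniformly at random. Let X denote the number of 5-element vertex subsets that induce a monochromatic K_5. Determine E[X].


Let X = Σ_S X_S over the C(36, 5) = 376992 subsets S of size 5, where X_S = 1 if the K_5 on S is monochromatic.
For a fixed S, the K_5 on S has C(5, 2) = 10 edges. P[all 10 edges red] = (1/2)^10, and likewise for blue, so P[monochromatic] = 2·(1/2)^10 = 2^{1 − 10} = 1/512.
By linearity: E[X] = C(36, 5) · 2^{1 − 10} = 376992 · 1/512 = 11781/16.
Numerically: E[X] ≈ 736.31250.

E[X] = C(36,5)·2^(1−C(5,2)) = 11781/16 ≈ 736.31250.


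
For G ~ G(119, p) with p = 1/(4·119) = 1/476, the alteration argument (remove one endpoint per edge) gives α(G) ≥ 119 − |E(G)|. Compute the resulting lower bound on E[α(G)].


E[|E(G)|] = C(119, 2)·p = 7021 · (1/476) = 59/4.
E[α(G)] ≥ n − E[|E(G)|] = 119 − 59/4 = 417/4.
Numerically: ≈ 104.250000.
(This is only a lower bound; the true E[α(G)] may be larger.)

E[α(G)] ≥ 417/4 ≈ 104.250000.


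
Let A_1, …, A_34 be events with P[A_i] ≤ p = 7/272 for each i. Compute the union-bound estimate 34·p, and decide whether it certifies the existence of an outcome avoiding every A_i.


Union bound: P[∪_{i=1}^{34} A_i] ≤ Σ_i P[A_i] ≤ 34·p = 34·(7/272) = 7/8.
Numerically: 7/8 ≈ 0.87500.
Is 7/8 < 1? YES.
Since P[∪ A_i] ≤ 7/8 < 1, the complement has P[∩ A_i^c] ≥ 1 − 7/8 = 1/8 > 0, so some outcome avoids every A_i.

34·p = 7/8 ≈ 0.87500; existence CERTIFIED by the union bound.


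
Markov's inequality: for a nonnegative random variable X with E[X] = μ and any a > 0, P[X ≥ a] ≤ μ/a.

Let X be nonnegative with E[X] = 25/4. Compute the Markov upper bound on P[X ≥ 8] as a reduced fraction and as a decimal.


μ = E[X] = 25/4, a = 8.
Markov: P[X ≥ 8] ≤ μ/a = (25/4)/8 = 25/32.
Numerically: ≈ 0.781.
(Since a = 8 > μ = 6.250, the bound 25/32 is < 1 and informative.)

P[X ≥ 8] ≤ 25/32 ≈ 0.781.


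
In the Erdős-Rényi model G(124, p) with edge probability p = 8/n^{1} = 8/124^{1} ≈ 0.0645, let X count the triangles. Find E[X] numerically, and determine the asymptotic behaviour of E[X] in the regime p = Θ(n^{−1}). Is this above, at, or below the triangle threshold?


Number of potential triangles: C(124, 3) = 310124.
Each occurs with probability p³ ≈ (0.0645)³ ≈ 2.68537e-04.
By linearity: E[X] = C(124, 3)·p³ ≈ 310124 · 2.68537e-04 ≈ 83.280.
Here α = 1, so p = 8/n is exactly at the triangle threshold p ~ 1/n. Asymptotically E[X] → c³/6 = 8³/6 = 256/3 ≈ 85.333, a bounded constant. In this regime the triangle count is asymptotically Poisson(c³/6).

E[X] ≈ 83.280; in regime p = Θ(1/n^{1}) E[X] stays bounded (at the triangle threshold p ~ 1/n).


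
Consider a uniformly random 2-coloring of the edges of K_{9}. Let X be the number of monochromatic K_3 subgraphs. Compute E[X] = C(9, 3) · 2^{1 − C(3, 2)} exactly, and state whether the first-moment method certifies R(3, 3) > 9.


E[X] = C(9, 3) · 2^{1 − 3} = 84 · 2^{−2} = 84/4.
As a reduced fraction: E[X] = 21 ≈ 21.00000.
Is E[X] < 1? NO.
Since E[X] ≥ 1, the first-moment bound is inconclusive at n = 9; it does NOT by itself certify R(3, 3) > 9.

E[X] = 21 ≈ 21.00000; E[X] ≥ 1; first-moment method inconclusive here.


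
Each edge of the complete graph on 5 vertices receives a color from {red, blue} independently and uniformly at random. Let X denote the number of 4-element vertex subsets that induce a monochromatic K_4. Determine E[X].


Let X = Σ_S X_S over the C(5, 4) = 5 subsets S of size 4, where X_S = 1 if the K_4 on S is monochromatic.
For a fixed S, the K_4 on S has C(4, 2) = 6 edges. P[all 6 edges red] = (1/2)^6, and likewise for blue, so P[monochromatic] = 2·(1/2)^6 = 2^{1 − 6} = 1/32.
Summing: E[X] = C(5, 4) · 2^{1 − 6} = 5 · 1/32 = 5/32.
Numerically: E[X] ≈ 0.156250.

E[X] = C(5,4)·2^(1−C(4,2)) = 5/32 ≈ 0.156250.


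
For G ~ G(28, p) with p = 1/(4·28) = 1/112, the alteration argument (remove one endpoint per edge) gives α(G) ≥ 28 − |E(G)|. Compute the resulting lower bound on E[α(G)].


E[|E(G)|] = C(28, 2)·p = 378 · (1/112) = 27/8.
E[α(G)] ≥ n − E[|E(G)|] = 28 − 27/8 = 197/8.
Numerically: ≈ 24.6250.
(This is only a lower bound; the true E[α(G)] may be larger.)

E[α(G)] ≥ 197/8 ≈ 24.6250.


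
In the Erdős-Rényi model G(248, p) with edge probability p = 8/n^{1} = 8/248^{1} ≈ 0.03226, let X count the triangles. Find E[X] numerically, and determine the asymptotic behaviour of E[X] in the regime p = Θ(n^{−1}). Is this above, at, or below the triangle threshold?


Number of potential triangles: C(248, 3) = 2511496.
Each occurs with probability p³ ≈ (0.03226)³ ≈ 3.356718e-05.
By linearity: E[X] = C(248, 3)·p³ ≈ 2511496 · 3.356718e-05 ≈ 84.3039.
Here α = 1, so p = 8/n is exactly at the triangle threshold p ~ 1/n. Asymptotically E[X] → c³/6 = 8³/6 = 256/3 ≈ 85.3333, a bounded constant. In this regime the triangle count is asymptotically Poisson(c³/6).

E[X] ≈ 84.3039; in regime p = Θ(1/n^{1}) E[X] stays bounded (at the triangle threshold p ~ 1/n).


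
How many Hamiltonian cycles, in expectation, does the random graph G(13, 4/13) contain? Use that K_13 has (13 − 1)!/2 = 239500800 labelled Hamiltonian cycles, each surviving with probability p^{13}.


K_13 has (13 − 1)!/2 = 239500800 labelled Hamiltonian cycles.
For each such Hamiltonian cycle H, let X_H = 1 if all 13 edges of H are present in G. Then P[X_H = 1] = p^{13} = (4/13)^{13} = 67108864/302875106592253.
By linearity: E[X] = Σ_H E[X_H] = 239500800 · p^{13} = 239500800 · 67108864/302875106592253 = 16072626615091200/302875106592253.
Numerically: E[X] ≈ 53.1.

E[X] = 239500800 · (4/13)^{13} = 16072626615091200/302875106592253 ≈ 53.1.


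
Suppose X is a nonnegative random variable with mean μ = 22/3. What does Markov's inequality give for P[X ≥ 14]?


μ = E[X] = 22/3, a = 14.
Markov: P[X ≥ 14] ≤ μ/a = (22/3)/14 = 11/21.
Numerically: ≈ 0.523810.
(Since a = 14 > μ = 7.333333, the bound 11/21 is < 1 and informative.)

P[X ≥ 14] ≤ 11/21 ≈ 0.523810.


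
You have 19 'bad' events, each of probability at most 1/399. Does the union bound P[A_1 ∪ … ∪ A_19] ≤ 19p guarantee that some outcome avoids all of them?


Union bound: P[∪_{i=1}^{19} A_i] ≤ Σ_i P[A_i] ≤ 19·p = 19·(1/399) = 1/21.
Numerically: 1/21 ≈ 0.048.
Is 1/21 < 1? YES.
Since P[∪ A_i] ≤ 1/21 < 1, the complement has P[∩ A_i^c] ≥ 1 − 1/21 = 20/21 > 0, so some outcome avoids every A_i.

19·p = 1/21 ≈ 0.048; existence CERTIFIED by the union bound.


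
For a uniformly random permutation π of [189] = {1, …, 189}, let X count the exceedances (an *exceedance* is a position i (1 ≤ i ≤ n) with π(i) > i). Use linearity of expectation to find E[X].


Write X = Σ_{i=1}^{189} X_i, where X_i = 1_{π(i) > i}.
For each fixed i, π(i) is uniform over {1, …, 189} (marginal of a uniform permutation), so P[π(i) > i] = (n − i)/n. Summing: Σ_{i=1}^{189} (n − i)/n = (0 + 1 + … + 188)/189 = 189(189 − 1)/(2·189) = (189 − 1)/2.
Hence E[X] = Σ_{i=1}^{189} (189 − i)/189 = 94 ≈ 94.000.

E[X] = 94 = 94.000.


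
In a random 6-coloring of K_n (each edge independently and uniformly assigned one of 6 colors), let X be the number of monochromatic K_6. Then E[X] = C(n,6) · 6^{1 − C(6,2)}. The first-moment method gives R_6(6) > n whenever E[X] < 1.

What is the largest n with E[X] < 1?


We need C(n, 6) · 6^{1 − 15} < 1, i.e. C(n, 6) < 6^{15 − 1} = 78364164096.
Check values of n near the boundary:
  n = 195: C(195, 6) = 70656049360; 70656049360 < 78364164096? YES
  n = 196: C(196, 6) = 72887293024; 72887293024 < 78364164096? YES
  n = 197: C(197, 6) = 75176946208; 75176946208 < 78364164096? YES
  n = 198: C(198, 6) = 77526225777; 77526225777 < 78364164096? YES
  n = 199: C(199, 6) = 79936367511; 79936367511 < 78364164096? NO
  n = 200: C(200, 6) = 82408626300; 82408626300 < 78364164096? NO
The largest n with C(n, 6) < 78364164096 is n = 198 (where E[X] = 25842075259/26121388032 ≈ 0.9893). Hence R_6(6) > 198, i.e. R_6(6) ≥ 199.

Largest n = 198; hence R_6(6) > 198.


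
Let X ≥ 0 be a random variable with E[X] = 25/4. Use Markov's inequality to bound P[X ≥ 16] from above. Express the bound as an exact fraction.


μ = E[X] = 25/4, a = 16.
Markov: P[X ≥ 16] ≤ μ/a = (25/4)/16 = 25/64.
Numerically: ≈ 0.39062.
(Since a = 16 > μ = 6.25000, the bound 25/64 is < 1 and informative.)

P[X ≥ 16] ≤ 25/64 ≈ 0.39062.


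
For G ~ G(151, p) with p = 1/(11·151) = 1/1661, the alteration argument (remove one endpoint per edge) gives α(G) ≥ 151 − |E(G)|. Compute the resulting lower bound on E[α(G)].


E[|E(G)|] = C(151, 2)·p = 11325 · (1/1661) = 75/11.
E[α(G)] ≥ n − E[|E(G)|] = 151 − 75/11 = 1586/11.
Numerically: ≈ 144.181818.
(This is only a lower bound; the true E[α(G)] may be larger.)

E[α(G)] ≥ 1586/11 ≈ 144.181818.


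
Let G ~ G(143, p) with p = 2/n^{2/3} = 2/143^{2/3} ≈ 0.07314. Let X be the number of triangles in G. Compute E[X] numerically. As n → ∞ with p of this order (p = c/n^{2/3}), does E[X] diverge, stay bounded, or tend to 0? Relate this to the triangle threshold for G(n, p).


Number of potential triangles: C(143, 3) = 477191.
Each occurs with probability p³ ≈ (0.07314)³ ≈ 3.912172e-04.
By linearity: E[X] = C(143, 3)·p³ ≈ 477191 · 3.912172e-04 ≈ 186.6853.
Since α = 2/3 < 1, p = c/n^{2/3} ≫ 1/n is above the triangle threshold p ~ 1/n. Asymptotically E[X] ~ (c³/6)·n^{3(1−α)} = (2³/6)·n^{1} → ∞; triangles are abundant w.h.p.

E[X] ≈ 186.6853; in regime p = Θ(1/n^{2/3}) E[X] diverges (above the triangle threshold p ~ 1/n).


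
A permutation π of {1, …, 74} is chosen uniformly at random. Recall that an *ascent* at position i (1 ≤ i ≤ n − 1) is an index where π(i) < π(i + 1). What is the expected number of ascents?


Write X = Σ X_I over i = 1, …, 73, with X_I the indicator of one ascent.
There are 73 indicators.
For each fixed i, the pair (π(i), π(i+1)) is a uniformly random ordered pair of distinct values from {1, …, 74}; by symmetry P[π(i) < π(i+1)] = 1/2.
By linearity: E[X] = 73 · (1/2) = (74 − 1) · (1/2) = 73/2 ≈ 36.5000.

E[X] = 73/2 = 36.5000.


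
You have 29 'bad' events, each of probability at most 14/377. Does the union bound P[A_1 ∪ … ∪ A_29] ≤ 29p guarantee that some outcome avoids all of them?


Union bound: P[∪_{i=1}^{29} A_i] ≤ Σ_i P[A_i] ≤ 29·p = 29·(14/377) = 14/13.
Numerically: 14/13 ≈ 1.0769.
Is 14/13 < 1? NO.
Since the bound 14/13 is ≥ 1, the union bound is uninformative here; it does NOT by itself certify existence.

29·p = 14/13 ≈ 1.0769; existence NOT certified by the union bound.


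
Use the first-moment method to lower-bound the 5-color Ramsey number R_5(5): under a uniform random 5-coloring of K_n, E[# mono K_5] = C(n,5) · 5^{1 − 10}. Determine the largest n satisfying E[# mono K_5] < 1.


We need C(n, 5) · 5^{1 − 10} < 1, i.e. C(n, 5) < 5^{10 − 1} = 1953125.
Check values of n near the boundary:
  n = 45: C(45, 5) = 1221759; 1221759 < 1953125? YES
  n = 46: C(46, 5) = 1370754; 1370754 < 1953125? YES
  n = 47: C(47, 5) = 1533939; 1533939 < 1953125? YES
  n = 48: C(48, 5) = 1712304; 1712304 < 1953125? YES
  n = 49: C(49, 5) = 1906884; 1906884 < 1953125? YES
  n = 50: C(50, 5) = 2118760; 2118760 < 1953125? NO
  n = 51: C(51, 5) = 2349060; 2349060 < 1953125? NO
The largest n with C(n, 5) < 1953125 is n = 49 (where E[X] = 1906884/1953125 ≈ 0.976325). Hence R_5(5) > 49, i.e. R_5(5) ≥ 50.

Largest n = 49; hence R_5(5) > 49.


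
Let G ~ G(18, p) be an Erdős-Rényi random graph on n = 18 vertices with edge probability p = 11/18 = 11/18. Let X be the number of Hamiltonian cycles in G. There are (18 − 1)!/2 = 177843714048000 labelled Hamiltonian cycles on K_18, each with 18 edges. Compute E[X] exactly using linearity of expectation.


K_18 has (18 − 1)!/2 = 177843714048000 labelled Hamiltonian cycles.
For each such Hamiltonian cycle H, let X_H = 1 if all 18 edges of H are present in G. Then P[X_H = 1] = p^{18} = (11/18)^{18} = 5559917313492231481/39346408075296537575424.
Summing the indicators: E[X] = Σ_H E[X_H] = 177843714048000 · p^{18} = 177843714048000 · 5559917313492231481/39346408075296537575424 = 82786473808235140223154875/3294258113514384.
Numerically: E[X] ≈ 2.51305e+10.

E[X] = 177843714048000 · (11/18)^{18} = 82786473808235140223154875/3294258113514384 ≈ 2.51305e+10.


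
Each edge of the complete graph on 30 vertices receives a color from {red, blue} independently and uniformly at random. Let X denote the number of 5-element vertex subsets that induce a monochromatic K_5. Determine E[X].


Let X = Σ_S X_S over the C(30, 5) = 142506 subsets S of size 5, where X_S = 1 if the K_5 on S is monochromatic.
For a fixed S, the K_5 on S has C(5, 2) = 10 edges. P[all 10 edges red] = (1/2)^10, and likewise for blue, so P[monochromatic] = 2·(1/2)^10 = 2^{1 − 10} = 1/512.
By linearity: E[X] = C(30, 5) · 2^{1 − 10} = 142506 · 1/512 = 71253/256.
Numerically: E[X] ≈ 278.332031.

E[X] = C(30,5)·2^(1−C(5,2)) = 71253/256 ≈ 278.332031.


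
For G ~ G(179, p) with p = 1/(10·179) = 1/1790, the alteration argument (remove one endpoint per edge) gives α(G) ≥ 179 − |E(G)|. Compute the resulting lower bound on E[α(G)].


E[|E(G)|] = C(179, 2)·p = 15931 · (1/1790) = 89/10.
E[α(G)] ≥ n − E[|E(G)|] = 179 − 89/10 = 1701/10.
Numerically: ≈ 170.100.
(This is only a lower bound; the true E[α(G)] may be larger.)

E[α(G)] ≥ 1701/10 ≈ 170.100.


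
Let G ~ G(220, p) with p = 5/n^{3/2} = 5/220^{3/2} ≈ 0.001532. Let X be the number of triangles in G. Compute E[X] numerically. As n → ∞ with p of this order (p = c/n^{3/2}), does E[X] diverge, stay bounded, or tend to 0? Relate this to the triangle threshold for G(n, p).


Number of potential triangles: C(220, 3) = 1750540.
Each occurs with probability p³ ≈ (0.001532)³ ≈ 3.597559e-09.
By linearity: E[X] = C(220, 3)·p³ ≈ 1750540 · 3.597559e-09 ≈ 0.0063.
Since α = 3/2 > 1, p = c/n^{3/2} = o(1/n) is below the triangle threshold p ~ 1/n. Asymptotically E[X] ~ (c³/6)·n^{3(1−α)} = (5³/6)·n^{-1.5} → 0, so by Markov's inequality G has no triangles w.h.p.

E[X] ≈ 0.0063; in regime p = Θ(1/n^{3/2}) E[X] tends to 0 (below the triangle threshold p ~ 1/n).


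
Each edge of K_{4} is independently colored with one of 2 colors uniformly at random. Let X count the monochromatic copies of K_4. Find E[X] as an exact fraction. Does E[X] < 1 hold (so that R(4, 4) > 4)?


E[X] = C(4, 4) · 2^{1 − 6} = 1 · 2^{−5} = 1/32.
As a reduced fraction: E[X] = 1/32 ≈ 0.03125.
Is E[X] < 1? YES.
Since E[X] < 1, there exists a 2-coloring of K_{4} with no monochromatic K_4; hence R(4, 4) > 4.

E[X] = 1/32 ≈ 0.03125; E[X] < 1, so R(4, 4) > 4.


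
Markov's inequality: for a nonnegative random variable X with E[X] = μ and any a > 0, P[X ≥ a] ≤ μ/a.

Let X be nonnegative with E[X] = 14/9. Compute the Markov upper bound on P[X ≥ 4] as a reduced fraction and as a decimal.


μ = E[X] = 14/9, a = 4.
Markov: P[X ≥ 4] ≤ μ/a = (14/9)/4 = 7/18.
Numerically: ≈ 0.3889.
(Since a = 4 > μ = 1.5556, the bound 7/18 is < 1 and informative.)

P[X ≥ 4] ≤ 7/18 ≈ 0.3889.


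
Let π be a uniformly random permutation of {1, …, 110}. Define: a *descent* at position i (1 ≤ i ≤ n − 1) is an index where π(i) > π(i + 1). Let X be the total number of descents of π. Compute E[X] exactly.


Write X = Σ X_I over i = 1, …, 109, with X_I the indicator of one descent.
There are 109 indicators.
For each fixed i, the pair (π(i), π(i+1)) is a uniformly random ordered pair of distinct values from {1, …, 110}; by symmetry P[π(i) > π(i+1)] = 1/2.
By linearity: E[X] = 109 · (1/2) = (110 − 1) · (1/2) = 109/2 ≈ 54.50000.

E[X] = 109/2 = 54.50000.


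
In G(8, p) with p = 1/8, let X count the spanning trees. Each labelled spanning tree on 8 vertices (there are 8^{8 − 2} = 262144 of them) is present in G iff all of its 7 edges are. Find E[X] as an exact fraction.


K_8 has 8^{8 − 2} = 262144 labelled spanning trees.
For each such spanning tree H, let X_H = 1 if all 7 edges of H are present in G. Then P[X_H = 1] = p^{7} = (1/8)^{7} = 1/2097152.
Summing the indicators: E[X] = Σ_H E[X_H] = 262144 · p^{7} = 262144 · 1/2097152 = 1/8.
Numerically: E[X] ≈ 0.125.

E[X] = 262144 · (1/8)^{7} = 1/8 ≈ 0.125.


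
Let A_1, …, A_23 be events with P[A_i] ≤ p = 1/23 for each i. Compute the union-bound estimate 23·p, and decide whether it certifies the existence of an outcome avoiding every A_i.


Union bound: P[∪_{i=1}^{23} A_i] ≤ Σ_i P[A_i] ≤ 23·p = 23·(1/23) = 1.
Numerically: 1 ≈ 1.000000.
Is 1 < 1? NO.
Since the bound 1 is ≥ 1, the union bound is uninformative here; it does NOT by itself certify existence.

23·p = 1 ≈ 1.000000; existence NOT certified by the union bound.


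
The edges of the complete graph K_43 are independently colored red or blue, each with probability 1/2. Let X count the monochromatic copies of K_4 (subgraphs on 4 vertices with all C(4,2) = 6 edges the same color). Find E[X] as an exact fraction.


Let X = Σ_S X_S over the C(43, 4) = 123410 subsets S of size 4, where X_S = 1 if the K_4 on S is monochromatic.
For a fixed S, the K_4 on S has C(4, 2) = 6 edges. P[all 6 edges red] = (1/2)^6, and likewise for blue, so P[monochromatic] = 2·(1/2)^6 = 2^{1 − 6} = 1/32.
Summing: E[X] = C(43, 4) · 2^{1 − 6} = 123410 · 1/32 = 61705/16.
Numerically: E[X] ≈ 3856.562500.

E[X] = C(43,4)·2^(1−C(4,2)) = 61705/16 ≈ 3856.562500.


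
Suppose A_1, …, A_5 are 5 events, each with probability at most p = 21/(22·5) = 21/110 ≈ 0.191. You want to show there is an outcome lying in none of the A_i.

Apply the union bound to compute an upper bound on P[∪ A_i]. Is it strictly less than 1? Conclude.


Union bound: P[∪_{i=1}^{5} A_i] ≤ Σ_i P[A_i] ≤ 5·p = 5·(21/110) = 21/22.
Numerically: 21/22 ≈ 0.955.
Is 21/22 < 1? YES.
Since P[∪ A_i] ≤ 21/22 < 1, the complement has P[∩ A_i^c] ≥ 1 − 21/22 = 1/22 > 0, so some outcome avoids every A_i.

5·p = 21/22 ≈ 0.955; existence CERTIFIED by the union bound.


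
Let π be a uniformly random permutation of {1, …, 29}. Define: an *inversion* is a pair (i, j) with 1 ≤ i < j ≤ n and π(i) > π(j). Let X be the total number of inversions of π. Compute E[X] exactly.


Write X = Σ X_I over the C(29, 2) = 406 pairs i < j, with X_I the indicator of one inversion.
There are 406 indicators.
For each fixed pair i < j, the values π(i) and π(j) are two distinct elements of {1, …, 29} in uniformly random order; by symmetry P[π(i) > π(j)] = 1/2.
By linearity: E[X] = 406 · (1/2) = C(29, 2) · (1/2) = 406/2 = 203 ≈ 203.0000.

E[X] = 203 = 203.0000.


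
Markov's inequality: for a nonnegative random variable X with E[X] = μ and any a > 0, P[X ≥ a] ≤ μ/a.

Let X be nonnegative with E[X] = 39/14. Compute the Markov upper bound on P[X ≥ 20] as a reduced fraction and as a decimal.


μ = E[X] = 39/14, a = 20.
Markov: P[X ≥ 20] ≤ μ/a = (39/14)/20 = 39/280.
Numerically: ≈ 0.139.
(Since a = 20 > μ = 2.786, the bound 39/280 is < 1 and informative.)

P[X ≥ 20] ≤ 39/280 ≈ 0.139.


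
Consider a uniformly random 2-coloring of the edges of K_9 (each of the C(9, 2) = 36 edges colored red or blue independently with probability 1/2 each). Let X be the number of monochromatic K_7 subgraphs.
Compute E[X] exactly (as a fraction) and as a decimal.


Let X = Σ_S X_S over the C(9, 7) = 36 subsets S of size 7, where X_S = 1 if the K_7 on S is monochromatic.
For a fixed S, the K_7 on S has C(7, 2) = 21 edges. P[all 21 edges red] = (1/2)^21, and likewise for blue, so P[monochromatic] = 2·(1/2)^21 = 2^{1 − 21} = 1/1048576.
By linearity of expectation: E[X] = C(9, 7) · 2^{1 − 21} = 36 · 1/1048576 = 9/262144.
Numerically: E[X] ≈ 0.000.

E[X] = C(9,7)·2^(1−C(7,2)) = 9/262144 ≈ 0.000.


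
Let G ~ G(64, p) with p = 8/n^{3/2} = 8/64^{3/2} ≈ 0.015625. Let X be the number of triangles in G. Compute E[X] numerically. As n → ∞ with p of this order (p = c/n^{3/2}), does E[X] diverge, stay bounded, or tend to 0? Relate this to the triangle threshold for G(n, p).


Number of potential triangles: C(64, 3) = 41664.
Each occurs with probability p³ ≈ (0.015625)³ ≈ 3.81469727e-06.
By linearity: E[X] = C(64, 3)·p³ ≈ 41664 · 3.81469727e-06 ≈ 0.158936.
Since α = 3/2 > 1, p = c/n^{3/2} = o(1/n) is below the triangle threshold p ~ 1/n. Asymptotically E[X] ~ (c³/6)·n^{3(1−α)} = (8³/6)·n^{-1.5} → 0, so by Markov's inequality G has no triangles w.h.p.

E[X] ≈ 0.158936; in regime p = Θ(1/n^{3/2}) E[X] tends to 0 (below the triangle threshold p ~ 1/n).


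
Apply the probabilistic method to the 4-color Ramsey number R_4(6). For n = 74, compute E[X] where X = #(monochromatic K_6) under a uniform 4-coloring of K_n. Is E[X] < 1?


E[X] = C(74, 6) · 4^{1 − 15} = 185250786 · 4^{−14} = 185250786/268435456.
As a reduced fraction: E[X] = 92625393/134217728 ≈ 0.690113.
Is E[X] < 1? YES.
Since E[X] < 1, there exists a 4-coloring of K_{74} with no monochromatic K_6; hence R_4(6) > 74.

E[X] = 92625393/134217728 ≈ 0.690113; E[X] < 1, so R_4(6) > 74.
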